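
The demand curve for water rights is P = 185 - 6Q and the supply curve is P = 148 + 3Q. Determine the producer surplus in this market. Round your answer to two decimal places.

Set 185 - 6Q = 148 + 3Q, which gives 37 = 9Q, so Q* = 4.1111 and P* = 185 - 6(4.1111) = 160.3333.
The supply curve's price intercept is 148, so PS = (1/2)(Q*)(P* - 148) = (1/2)(4.1111)(12.3333) = 25.3519.

25.35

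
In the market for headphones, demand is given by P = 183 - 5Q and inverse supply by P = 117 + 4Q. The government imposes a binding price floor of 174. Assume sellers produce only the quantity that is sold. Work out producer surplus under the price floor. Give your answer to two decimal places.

Without the control, 183 - 5Q = 117 + 4Q so Q* = 7.3333 and P* = 146.3333.
At P = 174, buyers demand (183 - 174)/5 = 1.8 while sellers would supply more, so the quantity traded is 1.8 at price 174.
The supply price at Q = 1.8 is 124.2. PS is the trapezoid between 174 and supply over [0, 1.8]: (1/2)[(174 - 117) + (174 - 124.2)](1.8) = 96.12.

96.12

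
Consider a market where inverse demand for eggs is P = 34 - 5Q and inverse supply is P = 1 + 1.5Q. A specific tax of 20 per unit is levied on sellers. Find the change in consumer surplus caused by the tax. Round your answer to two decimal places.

Pre-tax equilibrium: 34 - 5Q = 1 + 1.5Q gives Q* = 5.0769, P* = 8.6154.
A tax on sellers shifts supply up by 20: 34 - 5Q = 1 + 1.5Q + 20, so Q_t = 2. Buyers pay P_b = 24; sellers receive P_s = P_b - 20 = 4.
Consumers lose the trapezoid between P* and P_b out to Q_t plus the triangle from Q_t to Q*: change in CS = 10 - 64.4379 = -54.4379.

-54.44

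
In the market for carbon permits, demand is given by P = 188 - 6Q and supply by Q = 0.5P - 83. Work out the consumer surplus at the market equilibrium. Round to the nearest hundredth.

22.69

Rewriting supply in inverse form: P = 166 + 2Q.
Set 188 - 6Q = 166 + 2Q, which gives 22 = 8Q, so Q* = 2.75 and P* = 188 - 6(2.75) = 171.5.
Consumer surplus is the triangle under demand above P*: (1/2)(2.75)(188 - 171.5) = (1/2)(2.75)(16.5) = 22.6875.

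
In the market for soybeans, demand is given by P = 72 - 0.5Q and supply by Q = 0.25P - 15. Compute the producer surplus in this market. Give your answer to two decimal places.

Rewriting supply in inverse form: P = 60 + 4Q.
Equilibrium: 72 - 0.5Q = 60 + 4Q, so Q* = 2.6667 and P* = 70.6667.
Producer surplus is the triangle above supply below P*: (1/2)(2.6667)(70.6667 - 60) = (1/2)(2.6667)(10.6667) = 14.2222.

14.22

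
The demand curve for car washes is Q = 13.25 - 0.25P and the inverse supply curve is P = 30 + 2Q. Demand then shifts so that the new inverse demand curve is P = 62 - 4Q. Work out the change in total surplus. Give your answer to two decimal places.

Rewriting demand in inverse form: P = 53 - 4Q.
Initial equilibrium: Q_0 = 3.8333, P_0 = 37.6667; CS_0 = (1/2)(3.8333)(15.3333) = 29.3889, PS_0 = (1/2)(3.8333)(7.6667) = 14.6944.
New equilibrium: 62 - 4Q = 30 + 2Q gives Q_1 = 5.3333, P_1 = 40.6667; CS_1 = 56.8889, PS_1 = 28.4444.
Change in total surplus = (56.8889 + 28.4444) - (29.3889 + 14.6944) = 41.25.

41.25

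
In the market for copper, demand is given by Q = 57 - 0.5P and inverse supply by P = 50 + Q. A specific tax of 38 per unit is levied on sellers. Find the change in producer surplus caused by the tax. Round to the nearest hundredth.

Rewriting demand in inverse form: P = 114 - 2Q.
Pre-tax equilibrium: 114 - 2Q = 50 + Q gives Q* = 21.3333, P* = 71.3333.
A tax on sellers shifts supply up by 38: 114 - 2Q = 50 + Q + 38, so Q_t = 8.6667. Buyers pay P_b = 96.6667; sellers receive P_s = P_b - 38 = 58.6667.
PS falls from (1/2)(21.3333)(21.3333) = 227.5556 to (1/2)(8.6667)(8.6667) = 37.5556, a change of -190.

-190.00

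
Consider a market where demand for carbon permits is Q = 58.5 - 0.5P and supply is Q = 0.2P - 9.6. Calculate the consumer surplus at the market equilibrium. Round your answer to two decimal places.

97.16

Rewriting demand in inverse form: P = 117 - 2Q.
Rewriting supply in inverse form: P = 48 + 5Q.
Set 117 - 2Q = 48 + 5Q, which gives 69 = 7Q, so Q* = 9.8571 and P* = 117 - 2(9.8571) = 97.2857.
Consumer surplus is the triangle under demand above P*: (1/2)(9.8571)(117 - 97.2857) = (1/2)(9.8571)(19.7143) = 97.1633.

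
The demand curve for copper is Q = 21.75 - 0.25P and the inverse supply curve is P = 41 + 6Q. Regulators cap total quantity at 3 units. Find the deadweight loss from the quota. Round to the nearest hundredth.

12.80

Rewriting demand in inverse form: P = 87 - 4Q.
Unrestricted equilibrium: Q* = (87 - 41)/(4 + 6) = 4.6.
At Q = 3 the demand price is 87 - 4(3) = 75 and the supply price is 41 + 6(3) = 59.
Deadweight loss is the triangle between the curves from 3 to 4.6: (1/2)(75 - 59)(4.6 - 3) = 12.8.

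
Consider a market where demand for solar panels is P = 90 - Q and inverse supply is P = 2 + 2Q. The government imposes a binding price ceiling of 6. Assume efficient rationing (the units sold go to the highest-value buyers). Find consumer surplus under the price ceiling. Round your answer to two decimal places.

Free-market equilibrium: 90 - Q = 2 + 2Q gives Q* = 29.3333, P* = 60.6667.
At P = 6, sellers supply (6 - 2)/2 = 2 while buyers want more, so the quantity traded is 2 at price 6.
The demand price at Q = 2 is 88. CS is the trapezoid between demand and 6 over [0, 2]: (1/2)[(90 - 6) + (88 - 6)](2) = 166.

166.00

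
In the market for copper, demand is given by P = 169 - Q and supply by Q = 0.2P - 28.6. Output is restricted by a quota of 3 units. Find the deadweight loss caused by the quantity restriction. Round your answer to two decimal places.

5.33

Rewriting supply in inverse form: P = 143 + 5Q.
Without the quota, 169 - Q = 143 + 5Q gives Q* = 4.3333.
At Q = 3 the demand price is 169 - (3) = 166 and the supply price is 143 + 5(3) = 158.
DWL = (1/2)(gap between curves at 3) x (Q* - 3) = (1/2)(8)(1.3333) = 5.3333.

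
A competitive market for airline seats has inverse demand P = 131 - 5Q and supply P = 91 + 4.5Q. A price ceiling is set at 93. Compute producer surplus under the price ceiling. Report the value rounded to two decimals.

Without the control, 131 - 5Q = 91 + 4.5Q so Q* = 4.2105 and P* = 109.9474.
At P = 93, sellers supply (93 - 91)/4.5 = 0.4444 while buyers want more, so the quantity traded is 0.4444 at price 93.
PS is the triangle above supply below 93: (1/2)(0.4444)(93 - 91) = 0.4444.

0.44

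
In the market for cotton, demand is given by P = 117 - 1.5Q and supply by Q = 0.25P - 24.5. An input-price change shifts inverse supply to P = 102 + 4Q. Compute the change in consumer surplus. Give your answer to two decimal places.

Rewriting supply in inverse form: P = 98 + 4Q.
Initial equilibrium: Q_0 = 3.4545, P_0 = 111.8182; CS_0 = (1/2)(3.4545)(5.1818) = 8.9504, PS_0 = (1/2)(3.4545)(13.8182) = 23.8678.
New equilibrium: 117 - 1.5Q = 102 + 4Q gives Q_1 = 2.7273, P_1 = 112.9091; CS_1 = 5.5785, PS_1 = 14.876.
Change in consumer surplus = 5.5785 - 8.9504 = -3.3719.

-3.37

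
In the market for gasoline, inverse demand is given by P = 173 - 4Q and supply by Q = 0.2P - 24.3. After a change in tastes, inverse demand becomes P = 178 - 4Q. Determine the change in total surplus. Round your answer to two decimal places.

Rewriting supply in inverse form: P = 121.5 + 5Q.
Initial equilibrium: Q_0 = 5.7222, P_0 = 150.1111; CS_0 = (1/2)(5.7222)(22.8889) = 65.4877, PS_0 = (1/2)(5.7222)(28.6111) = 81.8596.
New equilibrium: 178 - 4Q = 121.5 + 5Q gives Q_1 = 6.2778, P_1 = 152.8889; CS_1 = 78.821, PS_1 = 98.5262.
Change in total surplus = (78.821 + 98.5262) - (65.4877 + 81.8596) = 30.

30.00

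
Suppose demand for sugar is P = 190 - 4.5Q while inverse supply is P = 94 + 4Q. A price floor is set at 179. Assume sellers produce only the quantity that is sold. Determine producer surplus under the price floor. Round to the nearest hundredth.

Free-market equilibrium: 190 - 4.5Q = 94 + 4Q gives Q* = 11.2941, P* = 139.1765.
At the floor price 179, quantity demanded is (190 - 179)/4.5 = 2.4444; demand is the short side, so Q = 2.4444 trades at P = 179.
The supply price at Q = 2.4444 is 103.7778. PS is the trapezoid between 179 and supply over [0, 2.4444]: (1/2)[(179 - 94) + (179 - 103.7778)](2.4444) = 195.8272.

195.83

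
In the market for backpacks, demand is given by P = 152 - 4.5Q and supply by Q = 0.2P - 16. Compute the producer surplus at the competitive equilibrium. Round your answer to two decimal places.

143.60

Rewriting supply in inverse form: P = 80 + 5Q.
Equilibrium: 152 - 4.5Q = 80 + 5Q, so Q* = 7.5789 and P* = 117.8947.
PS is the area between P* and the supply curve from 0 to Q*: (1/2)(7.5789)(37.8947) = 143.6011.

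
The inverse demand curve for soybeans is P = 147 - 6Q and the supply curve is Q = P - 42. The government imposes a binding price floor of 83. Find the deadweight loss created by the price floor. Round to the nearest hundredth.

65.72

Rewriting supply in inverse form: P = 42 + Q.
Without the control, 147 - 6Q = 42 + Q so Q* = 15 and P* = 57.
At the floor price 83, quantity demanded is (147 - 83)/6 = 10.6667; demand is the short side, so Q = 10.6667 trades at P = 83.
At Q = 10.6667 the demand price is 83 and the supply price is 52.6667. Deadweight loss is the triangle between the curves from 10.6667 to 15: (1/2)(83 - 52.6667)(15 - 10.6667) = 65.7222.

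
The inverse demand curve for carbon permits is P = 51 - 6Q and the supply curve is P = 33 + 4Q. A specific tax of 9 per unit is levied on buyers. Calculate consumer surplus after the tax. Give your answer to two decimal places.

Without the tax, 51 - 6Q = 33 + 4Q so Q* = 1.8 and P* = 40.2.
A tax on buyers shifts demand down by 9: (51 - 9) - 6Q = 33 + 4Q, so Q_t = 0.9. Buyers pay P_b = 45.6; sellers receive P_s = P_b - 9 = 36.6.
CS = (1/2)(Q_t)(51 - P_b) = (1/2)(0.9)(5.4) = 2.43.

2.43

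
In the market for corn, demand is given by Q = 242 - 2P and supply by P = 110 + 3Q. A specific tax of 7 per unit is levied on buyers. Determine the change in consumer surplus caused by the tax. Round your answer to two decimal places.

Rewriting demand in inverse form: P = 121 - 0.5Q.
Pre-tax equilibrium: 121 - 0.5Q = 110 + 3Q gives Q* = 3.1429, P* = 119.4286.
A tax on buyers shifts demand down by 7: (121 - 7) - 0.5Q = 110 + 3Q, so Q_t = 1.1429. Buyers pay P_b = 120.4286; sellers receive P_s = P_b - 7 = 113.4286.
CS falls from (1/2)(3.1429)(1.5714) = 2.4694 to (1/2)(1.1429)(0.5714) = 0.3265, a change of -2.1429.

-2.14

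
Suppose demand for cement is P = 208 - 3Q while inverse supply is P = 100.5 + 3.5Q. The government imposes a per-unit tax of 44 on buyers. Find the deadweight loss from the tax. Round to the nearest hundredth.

Without the tax, 208 - 3Q = 100.5 + 3.5Q so Q* = 16.5385 and P* = 158.3846.
A tax on buyers shifts demand down by 44: (208 - 44) - 3Q = 100.5 + 3.5Q, so Q_t = 9.7692. Buyers pay P_b = 178.6923; sellers receive P_s = P_b - 44 = 134.6923.
The welfare triangle lost has base Q* - Q_t = 6.7692 and height t = 44, so DWL = (1/2)(6.7692)(44) = 148.9231.

148.92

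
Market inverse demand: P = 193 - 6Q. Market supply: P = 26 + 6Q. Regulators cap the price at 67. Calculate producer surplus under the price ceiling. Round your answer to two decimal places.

Free-market equilibrium: 193 - 6Q = 26 + 6Q gives Q* = 13.9167, P* = 109.5.
At the ceiling price 67, quantity supplied is (67 - 26)/6 = 6.8333; supply is the short side, so Q = 6.8333 trades at P = 67.
PS is the triangle above supply below 67: (1/2)(6.8333)(67 - 26) = 140.0833.

140.08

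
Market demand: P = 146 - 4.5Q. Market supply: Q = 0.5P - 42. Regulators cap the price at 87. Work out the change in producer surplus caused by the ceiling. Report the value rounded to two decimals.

-88.73

Rewriting supply in inverse form: P = 84 + 2Q.
Free-market equilibrium: 146 - 4.5Q = 84 + 2Q gives Q* = 9.5385, P* = 103.0769.
At P = 87, sellers supply (87 - 84)/2 = 1.5 while buyers want more, so the quantity traded is 1.5 at price 87.
PS goes from (1/2)(9.5385)(19.0769) = 90.9822 to 2.25 (computed as (87 - 84)(1.5) - (1/2)(2)(1.5)^2), a change of -88.7322.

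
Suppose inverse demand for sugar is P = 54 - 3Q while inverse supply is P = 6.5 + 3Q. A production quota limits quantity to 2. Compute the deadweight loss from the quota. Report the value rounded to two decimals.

Unrestricted equilibrium: Q* = (54 - 6.5)/(3 + 3) = 7.9167.
At Q = 2 the demand price is 54 - 3(2) = 48 and the supply price is 6.5 + 3(2) = 12.5.
Deadweight loss is the triangle between the curves from 2 to 7.9167: (1/2)(48 - 12.5)(7.9167 - 2) = 105.0208.

105.02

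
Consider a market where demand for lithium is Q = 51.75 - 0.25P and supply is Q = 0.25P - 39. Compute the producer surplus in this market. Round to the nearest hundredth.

Rewriting demand in inverse form: P = 207 - 4Q.
Rewriting supply in inverse form: P = 156 + 4Q.
Setting demand equal to supply, 51 = 8Q, so Q* = 6.375 and P* = 181.5.
Producer surplus is the triangle above supply below P*: (1/2)(6.375)(181.5 - 156) = (1/2)(6.375)(25.5) = 81.2812.

81.28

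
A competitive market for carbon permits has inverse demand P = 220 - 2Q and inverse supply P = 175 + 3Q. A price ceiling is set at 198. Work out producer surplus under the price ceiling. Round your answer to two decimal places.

88.17

Without the control, 220 - 2Q = 175 + 3Q so Q* = 9 and P* = 202.
At the ceiling price 198, quantity supplied is (198 - 175)/3 = 7.6667; supply is the short side, so Q = 7.6667 trades at P = 198.
PS is the triangle above supply below 198: (1/2)(7.6667)(198 - 175) = 88.1667.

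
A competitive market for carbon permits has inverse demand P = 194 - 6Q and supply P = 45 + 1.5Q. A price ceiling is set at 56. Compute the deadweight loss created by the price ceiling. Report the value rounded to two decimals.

589.07

Free-market equilibrium: 194 - 6Q = 45 + 1.5Q gives Q* = 19.8667, P* = 74.8.
At P = 56, sellers supply (56 - 45)/1.5 = 7.3333 while buyers want more, so the quantity traded is 7.3333 at price 56.
At Q = 7.3333 the demand price is 150 and the supply price is 56. Deadweight loss is the triangle between the curves from 7.3333 to 19.8667: (1/2)(150 - 56)(19.8667 - 7.3333) = 589.0667.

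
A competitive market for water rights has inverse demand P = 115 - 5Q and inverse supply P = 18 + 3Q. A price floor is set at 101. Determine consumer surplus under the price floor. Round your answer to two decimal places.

Free-market equilibrium: 115 - 5Q = 18 + 3Q gives Q* = 12.125, P* = 54.375.
At P = 101, buyers demand (115 - 101)/5 = 2.8 while sellers would supply more, so the quantity traded is 2.8 at price 101.
CS is the triangle under demand above 101: (1/2)(2.8)(115 - 101) = 19.6.

19.60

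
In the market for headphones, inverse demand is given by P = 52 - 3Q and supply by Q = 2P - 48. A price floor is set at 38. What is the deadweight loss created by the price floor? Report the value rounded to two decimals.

19.44

Rewriting supply in inverse form: P = 24 + 0.5Q.
Without the control, 52 - 3Q = 24 + 0.5Q so Q* = 8 and P* = 28.
At P = 38, buyers demand (52 - 38)/3 = 4.6667 while sellers would supply more, so the quantity traded is 4.6667 at price 38.
The lost-trades triangle has base Q* - 4.6667 = 3.3333 and height equal to the gap between the curves at Q = 4.6667, which is 38 - 26.3333 = 11.6667. DWL = (1/2)(3.3333)(11.6667) = 19.4444.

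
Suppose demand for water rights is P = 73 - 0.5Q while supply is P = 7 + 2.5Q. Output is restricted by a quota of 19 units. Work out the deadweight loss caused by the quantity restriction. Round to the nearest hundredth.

Unrestricted equilibrium: Q* = (73 - 7)/(0.5 + 2.5) = 22.
At Q = 19 the demand price is 73 - 0.5(19) = 63.5 and the supply price is 7 + 2.5(19) = 54.5.
Deadweight loss is the triangle between the curves from 19 to 22: (1/2)(63.5 - 54.5)(22 - 19) = 13.5.

13.50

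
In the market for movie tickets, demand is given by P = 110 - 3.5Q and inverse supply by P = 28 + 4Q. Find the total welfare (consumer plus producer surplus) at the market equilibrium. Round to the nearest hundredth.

Set 110 - 3.5Q = 28 + 4Q, which gives 82 = 7.5Q, so Q* = 10.9333 and P* = 110 - 3.5(10.9333) = 71.7333.
CS = (1/2)(10.9333)(38.2667) = 209.1911 and PS = (1/2)(10.9333)(43.7333) = 239.0756, so total surplus = 448.2667.

448.27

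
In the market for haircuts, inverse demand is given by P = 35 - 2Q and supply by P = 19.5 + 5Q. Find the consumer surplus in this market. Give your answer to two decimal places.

4.90

Set 35 - 2Q = 19.5 + 5Q, which gives 15.5 = 7Q, so Q* = 2.2143 and P* = 35 - 2(2.2143) = 30.5714.
CS is the area between the demand curve and P* from 0 to Q*: (1/2)(2.2143)(4.4286) = 4.9031.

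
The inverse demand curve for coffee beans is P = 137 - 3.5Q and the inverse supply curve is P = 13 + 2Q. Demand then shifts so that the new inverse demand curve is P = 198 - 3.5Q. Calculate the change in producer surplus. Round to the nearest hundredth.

Initial equilibrium: Q_0 = 22.5455, P_0 = 58.0909; CS_0 = (1/2)(22.5455)(78.9091) = 889.5207, PS_0 = (1/2)(22.5455)(45.0909) = 508.2975.
New equilibrium: 198 - 3.5Q = 13 + 2Q gives Q_1 = 33.6364, P_1 = 80.2727; CS_1 = 1979.9587, PS_1 = 1131.405.
Change in producer surplus = 1131.405 - 508.2975 = 623.1074.

623.11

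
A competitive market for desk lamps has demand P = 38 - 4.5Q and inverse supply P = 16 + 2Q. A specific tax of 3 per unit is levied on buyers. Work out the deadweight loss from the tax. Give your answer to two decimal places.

Pre-tax equilibrium: 38 - 4.5Q = 16 + 2Q gives Q* = 3.3846, P* = 22.7692.
With the tax, buyers' net willingness to pay falls by 3: (38 - 3) - 4.5Q = 16 + 2Q, so Q_t = 2.9231. Buyers pay P_b = 24.8462; sellers receive P_s = P_b - 3 = 21.8462.
The welfare triangle lost has base Q* - Q_t = 0.4615 and height t = 3, so DWL = (1/2)(0.4615)(3) = 0.6923.

0.69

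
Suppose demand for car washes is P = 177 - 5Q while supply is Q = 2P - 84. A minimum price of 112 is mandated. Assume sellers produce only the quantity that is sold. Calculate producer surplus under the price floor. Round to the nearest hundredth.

Rewriting supply in inverse form: P = 42 + 0.5Q.
Without the control, 177 - 5Q = 42 + 0.5Q so Q* = 24.5455 and P* = 54.2727.
At the floor price 112, quantity demanded is (177 - 112)/5 = 13; demand is the short side, so Q = 13 trades at P = 112.
The supply price at Q = 13 is 48.5. PS is the trapezoid between 112 and supply over [0, 13]: (1/2)[(112 - 42) + (112 - 48.5)](13) = 867.75.

867.75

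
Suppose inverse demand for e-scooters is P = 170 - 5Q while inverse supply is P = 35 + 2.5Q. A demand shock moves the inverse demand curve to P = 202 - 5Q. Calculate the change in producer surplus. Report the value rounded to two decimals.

214.76

Initial equilibrium: Q_0 = 18, P_0 = 80; CS_0 = (1/2)(18)(90) = 810, PS_0 = (1/2)(18)(45) = 405.
New equilibrium: 202 - 5Q = 35 + 2.5Q gives Q_1 = 22.2667, P_1 = 90.6667; CS_1 = 1239.5111, PS_1 = 619.7556.
Change in producer surplus = 619.7556 - 405 = 214.7556.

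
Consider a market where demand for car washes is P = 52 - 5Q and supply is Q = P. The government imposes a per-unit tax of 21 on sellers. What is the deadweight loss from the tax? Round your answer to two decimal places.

36.75

Rewriting supply in inverse form: P = Q.
Without the tax, 52 - 5Q = Q so Q* = 8.6667 and P* = 8.6667.
A tax on sellers shifts supply up by 21: 52 - 5Q = Q + 21, so Q_t = 5.1667. Buyers pay P_b = 26.1667; sellers receive P_s = P_b - 21 = 5.1667.
Deadweight loss is the triangle between the curves from Q_t to Q*: (1/2)(8.6667 - 5.1667)(21) = 36.75.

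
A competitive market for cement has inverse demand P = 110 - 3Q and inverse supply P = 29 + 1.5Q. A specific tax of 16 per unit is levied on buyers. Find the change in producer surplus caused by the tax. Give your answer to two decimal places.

Without the tax, 110 - 3Q = 29 + 1.5Q so Q* = 18 and P* = 56.
A tax on buyers shifts demand down by 16: (110 - 16) - 3Q = 29 + 1.5Q, so Q_t = 14.4444. Buyers pay P_b = 66.6667; sellers receive P_s = P_b - 16 = 50.6667.
PS falls from (1/2)(18)(27) = 243 to (1/2)(14.4444)(21.6667) = 156.4815, a change of -86.5185.

-86.52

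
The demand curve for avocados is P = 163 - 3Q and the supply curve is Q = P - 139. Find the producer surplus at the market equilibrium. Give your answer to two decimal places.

Rewriting supply in inverse form: P = 139 + Q.
Equilibrium: 163 - 3Q = 139 + Q, so Q* = 6 and P* = 145.
Producer surplus is the triangle above supply below P*: (1/2)(6)(145 - 139) = (1/2)(6)(6) = 18.

18.00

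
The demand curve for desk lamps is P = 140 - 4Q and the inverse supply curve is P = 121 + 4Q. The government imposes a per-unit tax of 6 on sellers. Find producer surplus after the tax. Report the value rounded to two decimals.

5.28

Without the tax, 140 - 4Q = 121 + 4Q so Q* = 2.375 and P* = 130.5.
A tax on sellers shifts supply up by 6: 140 - 4Q = 121 + 4Q + 6, so Q_t = 1.625. Buyers pay P_b = 133.5; sellers receive P_s = P_b - 6 = 127.5.
PS = (1/2)(Q_t)(P_s - 121) = (1/2)(1.625)(6.5) = 5.2812.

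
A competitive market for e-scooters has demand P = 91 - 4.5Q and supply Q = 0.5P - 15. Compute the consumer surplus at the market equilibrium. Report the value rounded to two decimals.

Rewriting supply in inverse form: P = 30 + 2Q.
Equilibrium: 91 - 4.5Q = 30 + 2Q, so Q* = 9.3846 and P* = 48.7692.
CS is the area between the demand curve and P* from 0 to Q*: (1/2)(9.3846)(42.2308) = 198.1598.

198.16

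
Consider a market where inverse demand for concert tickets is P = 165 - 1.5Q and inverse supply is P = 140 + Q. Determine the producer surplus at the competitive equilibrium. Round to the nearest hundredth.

Set 165 - 1.5Q = 140 + Q, which gives 25 = 2.5Q, so Q* = 10 and P* = 165 - 1.5(10) = 150.
PS is the area between P* and the supply curve from 0 to Q*: (1/2)(10)(10) = 50.

50.00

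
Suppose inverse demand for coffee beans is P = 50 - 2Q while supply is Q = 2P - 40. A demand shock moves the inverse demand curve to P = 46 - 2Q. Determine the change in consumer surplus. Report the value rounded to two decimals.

-35.84

Rewriting supply in inverse form: P = 20 + 0.5Q.
Initial equilibrium: Q_0 = 12, P_0 = 26; CS_0 = (1/2)(12)(24) = 144, PS_0 = (1/2)(12)(6) = 36.
New equilibrium: 46 - 2Q = 20 + 0.5Q gives Q_1 = 10.4, P_1 = 25.2; CS_1 = 108.16, PS_1 = 27.04.
Change in consumer surplus = 108.16 - 144 = -35.84.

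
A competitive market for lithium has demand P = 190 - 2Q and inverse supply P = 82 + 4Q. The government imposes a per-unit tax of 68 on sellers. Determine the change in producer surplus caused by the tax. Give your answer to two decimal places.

Pre-tax equilibrium: 190 - 2Q = 82 + 4Q gives Q* = 18, P* = 154.
A tax on sellers shifts supply up by 68: 190 - 2Q = 82 + 4Q + 68, so Q_t = 6.6667. Buyers pay P_b = 176.6667; sellers receive P_s = P_b - 68 = 108.6667.
Producers lose the trapezoid between P_s and P* out to Q_t plus the triangle from Q_t to Q*: change in PS = 88.8889 - 648 = -559.1111.

-559.11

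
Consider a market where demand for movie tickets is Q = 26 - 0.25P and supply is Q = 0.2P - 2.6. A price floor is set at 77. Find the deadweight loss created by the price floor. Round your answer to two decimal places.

Rewriting demand in inverse form: P = 104 - 4Q.
Rewriting supply in inverse form: P = 13 + 5Q.
Free-market equilibrium: 104 - 4Q = 13 + 5Q gives Q* = 10.1111, P* = 63.5556.
At the floor price 77, quantity demanded is (104 - 77)/4 = 6.75; demand is the short side, so Q = 6.75 trades at P = 77.
The lost-trades triangle has base Q* - 6.75 = 3.3611 and height equal to the gap between the curves at Q = 6.75, which is 77 - 46.75 = 30.25. DWL = (1/2)(3.3611)(30.25) = 50.8368.

50.84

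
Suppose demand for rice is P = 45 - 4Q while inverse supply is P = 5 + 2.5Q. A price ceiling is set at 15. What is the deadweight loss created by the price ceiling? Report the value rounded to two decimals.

Free-market equilibrium: 45 - 4Q = 5 + 2.5Q gives Q* = 6.1538, P* = 20.3846.
At the ceiling price 15, quantity supplied is (15 - 5)/2.5 = 4; supply is the short side, so Q = 4 trades at P = 15.
The lost-trades triangle has base Q* - 4 = 2.1538 and height equal to the gap between the curves at Q = 4, which is 29 - 15 = 14. DWL = (1/2)(2.1538)(14) = 15.0769.

15.08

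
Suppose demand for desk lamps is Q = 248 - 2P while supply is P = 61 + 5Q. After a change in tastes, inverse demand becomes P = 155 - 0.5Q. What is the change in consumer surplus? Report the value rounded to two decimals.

Rewriting demand in inverse form: P = 124 - 0.5Q.
Initial equilibrium: Q_0 = 11.4545, P_0 = 118.2727; CS_0 = (1/2)(11.4545)(5.7273) = 32.8017, PS_0 = (1/2)(11.4545)(57.2727) = 328.0165.
New equilibrium: 155 - 0.5Q = 61 + 5Q gives Q_1 = 17.0909, P_1 = 146.4545; CS_1 = 73.0248, PS_1 = 730.2479.
Change in consumer surplus = 73.0248 - 32.8017 = 40.2231.

40.22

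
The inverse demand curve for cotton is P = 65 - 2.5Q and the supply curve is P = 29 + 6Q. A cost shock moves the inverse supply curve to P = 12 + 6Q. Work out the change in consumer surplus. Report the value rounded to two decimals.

26.18

Initial equilibrium: Q_0 = 4.2353, P_0 = 54.4118; CS_0 = (1/2)(4.2353)(10.5882) = 22.4221, PS_0 = (1/2)(4.2353)(25.4118) = 53.8131.
New equilibrium: 65 - 2.5Q = 12 + 6Q gives Q_1 = 6.2353, P_1 = 49.4118; CS_1 = 48.5986, PS_1 = 116.6367.
Change in consumer surplus = 48.5986 - 22.4221 = 26.1765.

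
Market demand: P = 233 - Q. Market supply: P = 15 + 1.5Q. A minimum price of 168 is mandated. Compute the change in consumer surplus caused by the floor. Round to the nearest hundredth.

-1689.42

Free-market equilibrium: 233 - Q = 15 + 1.5Q gives Q* = 87.2, P* = 145.8.
At P = 168, buyers demand (233 - 168)/1 = 65 while sellers would supply more, so the quantity traded is 65 at price 168.
CS goes from (1/2)(87.2)(87.2) = 3801.92 to 2112.5 (computed as (233 - 168)(65) - (1/2)(1)(65)^2), a change of -1689.42.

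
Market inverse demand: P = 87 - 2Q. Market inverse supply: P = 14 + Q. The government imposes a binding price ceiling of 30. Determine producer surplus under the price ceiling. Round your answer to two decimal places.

Free-market equilibrium: 87 - 2Q = 14 + Q gives Q* = 24.3333, P* = 38.3333.
At the ceiling price 30, quantity supplied is (30 - 14)/1 = 16; supply is the short side, so Q = 16 trades at P = 30.
PS is the triangle above supply below 30: (1/2)(16)(30 - 14) = 128.

128.00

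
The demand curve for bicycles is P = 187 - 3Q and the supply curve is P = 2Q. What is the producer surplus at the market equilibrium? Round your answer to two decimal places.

1398.76

Setting demand equal to supply, 187 = 5Q, so Q* = 37.4 and P* = 74.8.
Producer surplus is the triangle above supply below P*: (1/2)(37.4)(74.8 - 0) = (1/2)(37.4)(74.8) = 1398.76.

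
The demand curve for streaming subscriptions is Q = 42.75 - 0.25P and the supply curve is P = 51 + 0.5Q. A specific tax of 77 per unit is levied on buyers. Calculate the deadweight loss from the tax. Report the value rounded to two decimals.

Rewriting demand in inverse form: P = 171 - 4Q.
Without the tax, 171 - 4Q = 51 + 0.5Q so Q* = 26.6667 and P* = 64.3333.
A tax on buyers shifts demand down by 77: (171 - 77) - 4Q = 51 + 0.5Q, so Q_t = 9.5556. Buyers pay P_b = 132.7778; sellers receive P_s = P_b - 77 = 55.7778.
The welfare triangle lost has base Q* - Q_t = 17.1111 and height t = 77, so DWL = (1/2)(17.1111)(77) = 658.7778.

658.78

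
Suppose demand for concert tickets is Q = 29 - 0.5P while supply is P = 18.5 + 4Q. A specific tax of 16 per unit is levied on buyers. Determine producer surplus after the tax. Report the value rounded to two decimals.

Rewriting demand in inverse form: P = 58 - 2Q.
Pre-tax equilibrium: 58 - 2Q = 18.5 + 4Q gives Q* = 6.5833, P* = 44.8333.
With the tax, buyers' net willingness to pay falls by 16: (58 - 16) - 2Q = 18.5 + 4Q, so Q_t = 3.9167. Buyers pay P_b = 50.1667; sellers receive P_s = P_b - 16 = 34.1667.
Producer surplus is the triangle above supply below P_s: (1/2)(3.9167)(34.1667 - 18.5) = 30.6806.

30.68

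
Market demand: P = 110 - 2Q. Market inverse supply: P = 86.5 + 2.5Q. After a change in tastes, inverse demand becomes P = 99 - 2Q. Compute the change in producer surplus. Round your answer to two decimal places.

Initial equilibrium: Q_0 = 5.2222, P_0 = 99.5556; CS_0 = (1/2)(5.2222)(10.4444) = 27.2716, PS_0 = (1/2)(5.2222)(13.0556) = 34.0895.
New equilibrium: 99 - 2Q = 86.5 + 2.5Q gives Q_1 = 2.7778, P_1 = 93.4444; CS_1 = 7.716, PS_1 = 9.6451.
Change in producer surplus = 9.6451 - 34.0895 = -24.4444.

-24.44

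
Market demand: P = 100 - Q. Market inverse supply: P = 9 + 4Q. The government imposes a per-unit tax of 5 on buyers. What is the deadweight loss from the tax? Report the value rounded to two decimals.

Without the tax, 100 - Q = 9 + 4Q so Q* = 18.2 and P* = 81.8.
With the tax, buyers' net willingness to pay falls by 5: (100 - 5) - Q = 9 + 4Q, so Q_t = 17.2. Buyers pay P_b = 82.8; sellers receive P_s = P_b - 5 = 77.8.
Deadweight loss is the triangle between the curves from Q_t to Q*: (1/2)(18.2 - 17.2)(5) = 2.5.

2.50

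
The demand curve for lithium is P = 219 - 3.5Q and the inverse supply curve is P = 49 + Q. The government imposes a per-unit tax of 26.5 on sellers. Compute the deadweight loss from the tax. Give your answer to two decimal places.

78.03

Pre-tax equilibrium: 219 - 3.5Q = 49 + Q gives Q* = 37.7778, P* = 86.7778.
With the tax, sellers need 26.5 more per unit: 219 - 3.5Q = 49 + Q + 26.5, so Q_t = 31.8889. Buyers pay P_b = 107.3889; sellers receive P_s = P_b - 26.5 = 80.8889.
Deadweight loss is the triangle between the curves from Q_t to Q*: (1/2)(37.7778 - 31.8889)(26.5) = 78.0278.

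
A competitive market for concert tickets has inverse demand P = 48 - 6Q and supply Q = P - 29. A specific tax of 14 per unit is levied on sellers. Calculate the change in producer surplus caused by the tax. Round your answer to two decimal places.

Rewriting supply in inverse form: P = 29 + Q.
Without the tax, 48 - 6Q = 29 + Q so Q* = 2.7143 and P* = 31.7143.
A tax on sellers shifts supply up by 14: 48 - 6Q = 29 + Q + 14, so Q_t = 0.7143. Buyers pay P_b = 43.7143; sellers receive P_s = P_b - 14 = 29.7143.
Producers lose the trapezoid between P_s and P* out to Q_t plus the triangle from Q_t to Q*: change in PS = 0.2551 - 3.6837 = -3.4286.

-3.43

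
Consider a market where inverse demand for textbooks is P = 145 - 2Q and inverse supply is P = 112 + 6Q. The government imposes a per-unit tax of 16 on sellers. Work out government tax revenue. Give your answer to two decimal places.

Pre-tax equilibrium: 145 - 2Q = 112 + 6Q gives Q* = 4.125, P* = 136.75.
With the tax, sellers need 16 more per unit: 145 - 2Q = 112 + 6Q + 16, so Q_t = 2.125. Buyers pay P_b = 140.75; sellers receive P_s = P_b - 16 = 124.75.
Tax revenue = t x Q_t = 16 x 2.125 = 34.

34.00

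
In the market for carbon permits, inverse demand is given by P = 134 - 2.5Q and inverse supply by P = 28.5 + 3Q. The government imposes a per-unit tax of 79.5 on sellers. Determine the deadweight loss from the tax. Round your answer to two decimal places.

Pre-tax equilibrium: 134 - 2.5Q = 28.5 + 3Q gives Q* = 19.1818, P* = 86.0455.
With the tax, sellers need 79.5 more per unit: 134 - 2.5Q = 28.5 + 3Q + 79.5, so Q_t = 4.7273. Buyers pay P_b = 122.1818; sellers receive P_s = P_b - 79.5 = 42.6818.
The welfare triangle lost has base Q* - Q_t = 14.4545 and height t = 79.5, so DWL = (1/2)(14.4545)(79.5) = 574.5682.

574.57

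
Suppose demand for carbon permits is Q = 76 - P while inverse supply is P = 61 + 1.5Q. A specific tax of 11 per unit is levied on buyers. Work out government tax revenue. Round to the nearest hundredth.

Rewriting demand in inverse form: P = 76 - Q.
Pre-tax equilibrium: 76 - Q = 61 + 1.5Q gives Q* = 6, P* = 70.
A tax on buyers shifts demand down by 11: (76 - 11) - Q = 61 + 1.5Q, so Q_t = 1.6. Buyers pay P_b = 74.4; sellers receive P_s = P_b - 11 = 63.4.
Tax revenue = t x Q_t = 11 x 1.6 = 17.6.

17.60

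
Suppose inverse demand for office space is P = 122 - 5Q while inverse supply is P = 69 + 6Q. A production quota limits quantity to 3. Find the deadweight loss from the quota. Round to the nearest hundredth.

Unrestricted equilibrium: Q* = (122 - 69)/(5 + 6) = 4.8182.
At Q = 3 the demand price is 122 - 5(3) = 107 and the supply price is 69 + 6(3) = 87.
DWL = (1/2)(gap between curves at 3) x (Q* - 3) = (1/2)(20)(1.8182) = 18.1818.

18.18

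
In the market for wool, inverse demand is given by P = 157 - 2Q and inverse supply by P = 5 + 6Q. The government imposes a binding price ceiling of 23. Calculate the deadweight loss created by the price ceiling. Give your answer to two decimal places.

1024.00

Free-market equilibrium: 157 - 2Q = 5 + 6Q gives Q* = 19, P* = 119.
At P = 23, sellers supply (23 - 5)/6 = 3 while buyers want more, so the quantity traded is 3 at price 23.
The lost-trades triangle has base Q* - 3 = 16 and height equal to the gap between the curves at Q = 3, which is 151 - 23 = 128. DWL = (1/2)(16)(128) = 1024.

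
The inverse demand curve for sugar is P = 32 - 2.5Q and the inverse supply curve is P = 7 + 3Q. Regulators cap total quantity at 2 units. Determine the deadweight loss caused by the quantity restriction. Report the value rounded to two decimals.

Unrestricted equilibrium: Q* = (32 - 7)/(2.5 + 3) = 4.5455.
At Q = 2 the demand price is 32 - 2.5(2) = 27 and the supply price is 7 + 3(2) = 13.
DWL = (1/2)(gap between curves at 2) x (Q* - 2) = (1/2)(14)(2.5455) = 17.8182.

17.82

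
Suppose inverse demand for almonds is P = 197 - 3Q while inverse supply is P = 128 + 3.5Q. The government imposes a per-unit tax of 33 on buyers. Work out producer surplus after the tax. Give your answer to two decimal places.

53.68

Pre-tax equilibrium: 197 - 3Q = 128 + 3.5Q gives Q* = 10.6154, P* = 165.1538.
With the tax, buyers' net willingness to pay falls by 33: (197 - 33) - 3Q = 128 + 3.5Q, so Q_t = 5.5385. Buyers pay P_b = 180.3846; sellers receive P_s = P_b - 33 = 147.3846.
PS = (1/2)(Q_t)(P_s - 128) = (1/2)(5.5385)(19.3846) = 53.6805.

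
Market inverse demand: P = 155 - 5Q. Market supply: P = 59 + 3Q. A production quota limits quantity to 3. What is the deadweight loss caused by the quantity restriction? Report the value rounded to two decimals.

Without the quota, 155 - 5Q = 59 + 3Q gives Q* = 12.
At Q = 3 the demand price is 155 - 5(3) = 140 and the supply price is 59 + 3(3) = 68.
DWL = (1/2)(gap between curves at 3) x (Q* - 3) = (1/2)(72)(9) = 324.

324.00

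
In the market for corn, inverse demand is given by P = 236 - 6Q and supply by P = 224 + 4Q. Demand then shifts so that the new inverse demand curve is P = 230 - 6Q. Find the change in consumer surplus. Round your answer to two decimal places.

Initial equilibrium: Q_0 = 1.2, P_0 = 228.8; CS_0 = (1/2)(1.2)(7.2) = 4.32, PS_0 = (1/2)(1.2)(4.8) = 2.88.
New equilibrium: 230 - 6Q = 224 + 4Q gives Q_1 = 0.6, P_1 = 226.4; CS_1 = 1.08, PS_1 = 0.72.
Change in consumer surplus = 1.08 - 4.32 = -3.24.

-3.24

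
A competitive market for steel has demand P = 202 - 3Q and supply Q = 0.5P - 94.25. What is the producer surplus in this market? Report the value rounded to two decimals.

7.29

Rewriting supply in inverse form: P = 188.5 + 2Q.
Equilibrium: 202 - 3Q = 188.5 + 2Q, so Q* = 2.7 and P* = 193.9.
Producer surplus is the triangle above supply below P*: (1/2)(2.7)(193.9 - 188.5) = (1/2)(2.7)(5.4) = 7.29.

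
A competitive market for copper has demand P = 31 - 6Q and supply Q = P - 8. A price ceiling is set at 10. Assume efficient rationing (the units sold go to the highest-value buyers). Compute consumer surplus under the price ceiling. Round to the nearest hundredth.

Rewriting supply in inverse form: P = 8 + Q.
Without the control, 31 - 6Q = 8 + Q so Q* = 3.2857 and P* = 11.2857.
At P = 10, sellers supply (10 - 8)/1 = 2 while buyers want more, so the quantity traded is 2 at price 10.
The demand price at Q = 2 is 19. CS is the trapezoid between demand and 10 over [0, 2]: (1/2)[(31 - 10) + (19 - 10)](2) = 30.

30.00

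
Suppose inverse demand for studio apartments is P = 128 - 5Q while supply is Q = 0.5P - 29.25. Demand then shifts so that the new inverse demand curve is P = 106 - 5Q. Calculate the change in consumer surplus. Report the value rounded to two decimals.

-131.33

Rewriting supply in inverse form: P = 58.5 + 2Q.
Initial equilibrium: Q_0 = 9.9286, P_0 = 78.3571; CS_0 = (1/2)(9.9286)(49.6429) = 246.4413, PS_0 = (1/2)(9.9286)(19.8571) = 98.5765.
New equilibrium: 106 - 5Q = 58.5 + 2Q gives Q_1 = 6.7857, P_1 = 72.0714; CS_1 = 115.1148, PS_1 = 46.0459.
Change in consumer surplus = 115.1148 - 246.4413 = -131.3265.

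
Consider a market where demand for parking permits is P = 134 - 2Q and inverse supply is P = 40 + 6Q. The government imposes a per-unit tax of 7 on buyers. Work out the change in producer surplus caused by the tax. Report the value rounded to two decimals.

Pre-tax equilibrium: 134 - 2Q = 40 + 6Q gives Q* = 11.75, P* = 110.5.
A tax on buyers shifts demand down by 7: (134 - 7) - 2Q = 40 + 6Q, so Q_t = 10.875. Buyers pay P_b = 112.25; sellers receive P_s = P_b - 7 = 105.25.
Producers lose the trapezoid between P_s and P* out to Q_t plus the triangle from Q_t to Q*: change in PS = 354.7969 - 414.1875 = -59.3906.

-59.39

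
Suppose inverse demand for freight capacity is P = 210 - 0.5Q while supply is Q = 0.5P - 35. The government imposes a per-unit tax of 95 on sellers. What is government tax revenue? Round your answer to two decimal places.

Rewriting supply in inverse form: P = 70 + 2Q.
Pre-tax equilibrium: 210 - 0.5Q = 70 + 2Q gives Q* = 56, P* = 182.
A tax on sellers shifts supply up by 95: 210 - 0.5Q = 70 + 2Q + 95, so Q_t = 18. Buyers pay P_b = 201; sellers receive P_s = P_b - 95 = 106.
Revenue is the tax times quantity traded: 95 x 18 = 1710.

1710.00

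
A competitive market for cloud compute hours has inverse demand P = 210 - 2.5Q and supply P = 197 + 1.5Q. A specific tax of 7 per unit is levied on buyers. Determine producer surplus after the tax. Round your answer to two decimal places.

Pre-tax equilibrium: 210 - 2.5Q = 197 + 1.5Q gives Q* = 3.25, P* = 201.875.
With the tax, buyers' net willingness to pay falls by 7: (210 - 7) - 2.5Q = 197 + 1.5Q, so Q_t = 1.5. Buyers pay P_b = 206.25; sellers receive P_s = P_b - 7 = 199.25.
Producer surplus is the triangle above supply below P_s: (1/2)(1.5)(199.25 - 197) = 1.6875.

1.69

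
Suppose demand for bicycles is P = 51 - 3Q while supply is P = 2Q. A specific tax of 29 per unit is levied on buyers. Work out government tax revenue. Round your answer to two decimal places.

Without the tax, 51 - 3Q = 2Q so Q* = 10.2 and P* = 20.4.
A tax on buyers shifts demand down by 29: (51 - 29) - 3Q = 2Q, so Q_t = 4.4. Buyers pay P_b = 37.8; sellers receive P_s = P_b - 29 = 8.8.
Tax revenue = t x Q_t = 29 x 4.4 = 127.6.

127.60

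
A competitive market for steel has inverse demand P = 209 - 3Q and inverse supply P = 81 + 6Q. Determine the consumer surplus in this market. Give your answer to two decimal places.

303.41

Setting demand equal to supply, 128 = 9Q, so Q* = 14.2222 and P* = 166.3333.
The demand choke price is 209, so CS = (1/2)(Q*)(209 - P*) = (1/2)(14.2222)(42.6667) = 303.4074.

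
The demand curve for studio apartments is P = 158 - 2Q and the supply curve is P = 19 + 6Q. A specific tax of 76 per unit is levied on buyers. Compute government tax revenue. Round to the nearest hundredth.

598.50

Pre-tax equilibrium: 158 - 2Q = 19 + 6Q gives Q* = 17.375, P* = 123.25.
With the tax, buyers' net willingness to pay falls by 76: (158 - 76) - 2Q = 19 + 6Q, so Q_t = 7.875. Buyers pay P_b = 142.25; sellers receive P_s = P_b - 76 = 66.25.
Revenue is the tax times quantity traded: 76 x 7.875 = 598.5.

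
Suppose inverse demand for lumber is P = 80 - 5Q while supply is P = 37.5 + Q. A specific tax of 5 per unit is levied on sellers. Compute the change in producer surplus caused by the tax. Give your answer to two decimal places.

-5.56

Without the tax, 80 - 5Q = 37.5 + Q so Q* = 7.0833 and P* = 44.5833.
A tax on sellers shifts supply up by 5: 80 - 5Q = 37.5 + Q + 5, so Q_t = 6.25. Buyers pay P_b = 48.75; sellers receive P_s = P_b - 5 = 43.75.
PS falls from (1/2)(7.0833)(7.0833) = 25.0868 to (1/2)(6.25)(6.25) = 19.5312, a change of -5.5556.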